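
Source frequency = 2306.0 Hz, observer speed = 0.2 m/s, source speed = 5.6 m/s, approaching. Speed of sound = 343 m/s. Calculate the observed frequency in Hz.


Given values:
  f_s = 2306.0 Hz, v_o = 0.2 m/s, v_s = 5.6 m/s
  Direction: approaching
Formula: f_o = f_s * (c + v_o) / (c - v_s)
Numerator: c + v_o = 343 + 0.2 = 343.2
Denominator: c - v_s = 343 - 5.6 = 337.4
f_o = 2306.0 * 343.2 / 337.4 = 2345.64

2345.64 Hz


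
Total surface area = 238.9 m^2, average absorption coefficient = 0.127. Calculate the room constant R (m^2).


Given values:
  S = 238.9 m^2, alpha = 0.127
Formula: R = S * alpha / (1 - alpha)
Numerator: 238.9 * 0.127 = 30.3403
Denominator: 1 - 0.127 = 0.873
R = 30.3403 / 0.873 = 34.75

34.75 m^2


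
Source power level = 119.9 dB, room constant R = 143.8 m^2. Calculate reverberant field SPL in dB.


Given values:
  Lw = 119.9 dB, R = 143.8 m^2
Formula: SPL = Lw + 10 * log10(4 / R)
Compute 4 / R = 4 / 143.8 = 0.027816
Compute 10 * log10(0.027816) = -15.5571
SPL = 119.9 + (-15.5571) = 104.34

104.34 dB


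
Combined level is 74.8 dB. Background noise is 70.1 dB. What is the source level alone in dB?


Given values:
  L_total = 74.8 dB, L_bg = 70.1 dB
Formula: L_source = 10 * log10(10^(L_total/10) - 10^(L_bg/10))
Convert to linear:
  10^(74.8/10) = 30199517.204
  10^(70.1/10) = 10232929.9228
Difference: 30199517.204 - 10232929.9228 = 19966587.2812
L_source = 10 * log10(19966587.2812) = 73.0

73.0 dB


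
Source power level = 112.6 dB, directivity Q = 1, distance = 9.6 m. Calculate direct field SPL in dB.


Given values:
  Lw = 112.6 dB, Q = 1, r = 9.6 m
Formula: SPL = Lw + 10 * log10(Q / (4 * pi * r^2))
Compute 4 * pi * r^2 = 4 * pi * 9.6^2 = 1158.1167
Compute Q / denom = 1 / 1158.1167 = 0.00086347
Compute 10 * log10(0.00086347) = -30.6375
SPL = 112.6 + (-30.6375) = 81.96

81.96 dB


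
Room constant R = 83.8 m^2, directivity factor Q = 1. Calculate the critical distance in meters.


Given values:
  R = 83.8 m^2, Q = 1
Formula: d_c = 0.141 * sqrt(Q * R)
Compute Q * R = 1 * 83.8 = 83.8
Compute sqrt(83.8) = 9.1542
d_c = 0.141 * 9.1542 = 1.291

1.291 m


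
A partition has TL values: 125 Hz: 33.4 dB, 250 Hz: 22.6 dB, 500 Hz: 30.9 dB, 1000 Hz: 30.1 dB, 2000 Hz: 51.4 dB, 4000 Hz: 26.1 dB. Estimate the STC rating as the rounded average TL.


Given TL values at each frequency:
  125 Hz: 33.4 dB
  250 Hz: 22.6 dB
  500 Hz: 30.9 dB
  1000 Hz: 30.1 dB
  2000 Hz: 51.4 dB
  4000 Hz: 26.1 dB
Formula: STC ~ round(average of TL values)
Sum = 33.4 + 22.6 + 30.9 + 30.1 + 51.4 + 26.1 = 194.5
Average = 194.5 / 6 = 32.42
Rounded: 32

32


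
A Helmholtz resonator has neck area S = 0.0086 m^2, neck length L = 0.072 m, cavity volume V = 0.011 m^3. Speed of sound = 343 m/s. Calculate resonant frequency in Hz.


Given values:
  S = 0.0086 m^2, L = 0.072 m, V = 0.011 m^3, c = 343 m/s
Formula: f = (c / (2*pi)) * sqrt(S / (V * L))
Compute V * L = 0.011 * 0.072 = 0.000792
Compute S / (V * L) = 0.0086 / 0.000792 = 10.8586
Compute sqrt(10.8586) = 3.295239
Compute c / (2*pi) = 343 / 6.283185 = 54.590148
f = 54.590148 * 3.295239 = 179.89

179.89 Hz


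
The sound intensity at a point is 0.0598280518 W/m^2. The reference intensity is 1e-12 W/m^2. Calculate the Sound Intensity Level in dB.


Given values:
  I = 0.0598280518 W/m^2
  I_ref = 1e-12 W/m^2
Formula: SIL = 10 * log10(I / I_ref)
Compute ratio: I / I_ref = 59828051800
Compute log10: log10(59828051800) = 10.776905
Multiply: SIL = 10 * 10.776905 = 107.77

107.77 dB


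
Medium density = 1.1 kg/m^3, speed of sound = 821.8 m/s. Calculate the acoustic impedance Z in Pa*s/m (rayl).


Given values:
  rho = 1.1 kg/m^3
  c = 821.8 m/s
Formula: Z = rho * c
Z = 1.1 * 821.8
Z = 903.98

903.98 rayl


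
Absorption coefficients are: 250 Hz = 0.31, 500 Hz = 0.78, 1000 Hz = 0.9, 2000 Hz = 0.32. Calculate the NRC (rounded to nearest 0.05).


Given values:
  a_250 = 0.31, a_500 = 0.78
  a_1000 = 0.9, a_2000 = 0.32
Formula: NRC = (a250 + a500 + a1000 + a2000) / 4
Sum = 0.31 + 0.78 + 0.9 + 0.32 = 2.31
NRC = 2.31 / 4 = 0.5775
Rounded to nearest 0.05: 0.6

0.6


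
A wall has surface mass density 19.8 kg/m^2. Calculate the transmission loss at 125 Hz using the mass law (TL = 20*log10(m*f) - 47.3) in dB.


Given values:
  m = 19.8 kg/m^2, f = 125 Hz
Formula: TL = 20 * log10(m * f) - 47.3
Compute m * f = 19.8 * 125 = 2475.0
Compute log10(2475.0) = 3.393575
Compute 20 * 3.393575 = 67.8715
TL = 67.8715 - 47.3 = 20.57

20.57 dB


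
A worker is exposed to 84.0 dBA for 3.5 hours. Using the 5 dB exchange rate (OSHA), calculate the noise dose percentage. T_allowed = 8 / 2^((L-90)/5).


Given values:
  L = 84.0 dBA, T = 3.5 hours
Formula: T_allowed = 8 / 2^((L - 90) / 5)
Compute exponent: (84.0 - 90) / 5 = -1.2
Compute 2^(-1.2) = 0.435275
T_allowed = 8 / 0.435275 = 18.379186 hours
Dose = (T / T_allowed) * 100
Dose = (3.5 / 18.379186) * 100 = 19.04

19.04 %


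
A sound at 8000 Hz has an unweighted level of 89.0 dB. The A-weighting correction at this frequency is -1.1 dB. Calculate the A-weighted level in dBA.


Given values:
  SPL = 89.0 dB
  A-weighting at 8000 Hz = -1.1 dB
Formula: L_A = SPL + A_weight
L_A = 89.0 + (-1.1)
L_A = 87.9

87.9 dBA


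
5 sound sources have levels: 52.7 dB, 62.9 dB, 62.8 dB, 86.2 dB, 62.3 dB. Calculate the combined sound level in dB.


Formula: L_total = 10 * log10( sum(10^(Li/10)) )
  Source 1: 10^(52.7/10) = 186208.7137
  Source 2: 10^(62.9/10) = 1949844.5998
  Source 3: 10^(62.8/10) = 1905460.718
  Source 4: 10^(86.2/10) = 416869383.4703
  Source 5: 10^(62.3/10) = 1698243.6525
Sum of linear values = 422609141.1543
L_total = 10 * log10(422609141.1543) = 86.26

86.26 dB


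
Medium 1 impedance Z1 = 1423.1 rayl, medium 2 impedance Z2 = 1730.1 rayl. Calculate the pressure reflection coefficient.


Given values:
  Z1 = 1423.1 rayl, Z2 = 1730.1 rayl
Formula: R = (Z2 - Z1) / (Z2 + Z1)
Numerator: Z2 - Z1 = 1730.1 - 1423.1 = 307.0
Denominator: Z2 + Z1 = 1730.1 + 1423.1 = 3153.2
R = 307.0 / 3153.2 = 0.0974

0.0974


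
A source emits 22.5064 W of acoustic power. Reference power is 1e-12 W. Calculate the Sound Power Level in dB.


Given values:
  W = 22.5064 W
  W_ref = 1e-12 W
Formula: SWL = 10 * log10(W / W_ref)
Compute ratio: W / W_ref = 22506400000000
Compute log10: log10(22506400000000) = 13.352306
Multiply: SWL = 10 * 13.352306 = 133.52

133.52 dB


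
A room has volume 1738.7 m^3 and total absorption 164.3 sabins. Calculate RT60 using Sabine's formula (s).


Given values:
  V = 1738.7 m^3
  A = 164.3 sabins
Formula: RT60 = 0.161 * V / A
Numerator: 0.161 * 1738.7 = 279.9307
RT60 = 279.9307 / 164.3 = 1.704

1.704 s


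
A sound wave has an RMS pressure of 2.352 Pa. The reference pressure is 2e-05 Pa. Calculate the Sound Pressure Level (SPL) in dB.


Given values:
  p = 2.352 Pa
  p_ref = 2e-05 Pa
Formula: SPL = 20 * log10(p / p_ref)
Compute ratio: p / p_ref = 2.352 / 2e-05 = 117600
Compute log10: log10(117600) = 5.070407
Multiply: SPL = 20 * 5.070407 = 101.41

101.41 dB


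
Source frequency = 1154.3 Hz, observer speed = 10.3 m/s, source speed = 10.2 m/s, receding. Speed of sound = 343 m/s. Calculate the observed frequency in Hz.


Given values:
  f_s = 1154.3 Hz, v_o = 10.3 m/s, v_s = 10.2 m/s
  Direction: receding
Formula: f_o = f_s * (c - v_o) / (c + v_s)
Numerator: c - v_o = 343 - 10.3 = 332.7
Denominator: c + v_s = 343 + 10.2 = 353.2
f_o = 1154.3 * 332.7 / 353.2 = 1087.3

1087.3 Hz


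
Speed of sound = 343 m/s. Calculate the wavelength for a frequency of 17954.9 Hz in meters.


Given values:
  c = 343 m/s, f = 17954.9 Hz
Formula: lambda = c / f
lambda = 343 / 17954.9
lambda = 0.0191

0.0191 m


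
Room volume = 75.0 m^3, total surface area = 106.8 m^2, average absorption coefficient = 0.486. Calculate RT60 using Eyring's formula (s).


Given values:
  V = 75.0 m^3, S = 106.8 m^2, alpha = 0.486
Formula: RT60 = 0.161 * V / (-S * ln(1 - alpha))
Compute ln(1 - 0.486) = ln(0.514) = -0.665532
Denominator: -106.8 * -0.665532 = 71.0788
Numerator: 0.161 * 75.0 = 12.075
RT60 = 12.075 / 71.0788 = 0.17

0.17 s


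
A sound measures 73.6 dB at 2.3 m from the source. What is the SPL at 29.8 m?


Given values:
  SPL1 = 73.6 dB, r1 = 2.3 m, r2 = 29.8 m
Formula: SPL2 = SPL1 - 20 * log10(r2 / r1)
Compute ratio: r2 / r1 = 29.8 / 2.3 = 12.9565
Compute log10: log10(12.9565) = 1.112488
Compute drop: 20 * 1.112488 = 22.2498
SPL2 = 73.6 - 22.2498 = 51.35

51.35 dB


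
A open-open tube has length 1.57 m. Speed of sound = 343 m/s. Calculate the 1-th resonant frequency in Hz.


Given values:
  Tube type: open-open, L = 1.57 m, c = 343 m/s, n = 1
Formula: f_n = n * c / (2 * L)
Compute 2 * L = 2 * 1.57 = 3.14
f = 1 * 343 / 3.14
f = 109.24

109.24 Hz


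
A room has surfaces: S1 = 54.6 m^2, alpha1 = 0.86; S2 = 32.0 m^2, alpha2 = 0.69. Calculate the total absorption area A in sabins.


Given surfaces:
  Surface 1: 54.6 * 0.86 = 46.956
  Surface 2: 32.0 * 0.69 = 22.08
Formula: A = sum(Si * alpha_i)
A = 46.956 + 22.08
A = 69.04

69.04 sabins


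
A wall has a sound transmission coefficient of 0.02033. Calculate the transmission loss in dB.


Given values:
  tau = 0.02033
Formula: TL = 10 * log10(1 / tau)
Compute 1 / tau = 1 / 0.02033 = 49.1884
Compute log10(49.1884) = 1.691863
TL = 10 * 1.691863 = 16.92

16.92 dB


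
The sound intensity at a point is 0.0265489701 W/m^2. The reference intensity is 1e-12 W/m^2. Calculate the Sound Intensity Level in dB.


Given values:
  I = 0.0265489701 W/m^2
  I_ref = 1e-12 W/m^2
Formula: SIL = 10 * log10(I / I_ref)
Compute ratio: I / I_ref = 26548970100
Compute log10: log10(26548970100) = 10.424048
Multiply: SIL = 10 * 10.424048 = 104.24

104.24 dB


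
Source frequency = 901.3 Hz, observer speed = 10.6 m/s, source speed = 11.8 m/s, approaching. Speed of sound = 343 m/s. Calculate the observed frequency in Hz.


Given values:
  f_s = 901.3 Hz, v_o = 10.6 m/s, v_s = 11.8 m/s
  Direction: approaching
Formula: f_o = f_s * (c + v_o) / (c - v_s)
Numerator: c + v_o = 343 + 10.6 = 353.6
Denominator: c - v_s = 343 - 11.8 = 331.2
f_o = 901.3 * 353.6 / 331.2 = 962.26

962.26 Hz


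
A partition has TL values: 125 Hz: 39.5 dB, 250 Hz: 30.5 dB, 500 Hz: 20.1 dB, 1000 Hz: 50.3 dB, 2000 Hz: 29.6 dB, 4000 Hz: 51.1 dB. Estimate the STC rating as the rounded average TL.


Given TL values at each frequency:
  125 Hz: 39.5 dB
  250 Hz: 30.5 dB
  500 Hz: 20.1 dB
  1000 Hz: 50.3 dB
  2000 Hz: 29.6 dB
  4000 Hz: 51.1 dB
Formula: STC ~ round(average of TL values)
Sum = 39.5 + 30.5 + 20.1 + 50.3 + 29.6 + 51.1 = 221.1
Average = 221.1 / 6 = 36.85
Rounded: 37

37


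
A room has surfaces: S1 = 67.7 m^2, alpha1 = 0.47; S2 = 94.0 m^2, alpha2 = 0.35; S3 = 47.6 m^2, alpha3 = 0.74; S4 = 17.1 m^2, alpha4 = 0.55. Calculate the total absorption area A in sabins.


Given surfaces:
  Surface 1: 67.7 * 0.47 = 31.819
  Surface 2: 94.0 * 0.35 = 32.9
  Surface 3: 47.6 * 0.74 = 35.224
  Surface 4: 17.1 * 0.55 = 9.405
Formula: A = sum(Si * alpha_i)
A = 31.819 + 32.9 + 35.224 + 9.405
A = 109.35

109.35 sabins


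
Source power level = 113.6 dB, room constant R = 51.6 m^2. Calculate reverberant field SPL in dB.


Given values:
  Lw = 113.6 dB, R = 51.6 m^2
Formula: SPL = Lw + 10 * log10(4 / R)
Compute 4 / R = 4 / 51.6 = 0.077519
Compute 10 * log10(0.077519) = -11.1059
SPL = 113.6 + (-11.1059) = 102.49

102.49 dB


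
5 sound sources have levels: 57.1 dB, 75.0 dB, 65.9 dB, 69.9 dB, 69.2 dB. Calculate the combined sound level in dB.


Formula: L_total = 10 * log10( sum(10^(Li/10)) )
  Source 1: 10^(57.1/10) = 512861.384
  Source 2: 10^(75.0/10) = 31622776.6017
  Source 3: 10^(65.9/10) = 3890451.4499
  Source 4: 10^(69.9/10) = 9772372.2096
  Source 5: 10^(69.2/10) = 8317637.711
Sum of linear values = 54116099.3562
L_total = 10 * log10(54116099.3562) = 77.33

77.33 dB


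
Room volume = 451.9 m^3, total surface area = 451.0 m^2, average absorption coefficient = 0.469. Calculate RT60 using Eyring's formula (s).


Given values:
  V = 451.9 m^3, S = 451.0 m^2, alpha = 0.469
Formula: RT60 = 0.161 * V / (-S * ln(1 - alpha))
Compute ln(1 - 0.469) = ln(0.531) = -0.632993
Denominator: -451.0 * -0.632993 = 285.4798
Numerator: 0.161 * 451.9 = 72.7559
RT60 = 72.7559 / 285.4798 = 0.255

0.255 s


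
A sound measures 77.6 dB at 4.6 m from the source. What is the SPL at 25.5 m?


Given values:
  SPL1 = 77.6 dB, r1 = 4.6 m, r2 = 25.5 m
Formula: SPL2 = SPL1 - 20 * log10(r2 / r1)
Compute ratio: r2 / r1 = 25.5 / 4.6 = 5.5435
Compute log10: log10(5.5435) = 0.743784
Compute drop: 20 * 0.743784 = 14.8757
SPL2 = 77.6 - 14.8757 = 62.72

62.72 dB


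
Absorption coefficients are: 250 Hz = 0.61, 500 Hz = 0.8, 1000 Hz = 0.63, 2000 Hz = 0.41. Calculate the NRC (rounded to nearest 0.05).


Given values:
  a_250 = 0.61, a_500 = 0.8
  a_1000 = 0.63, a_2000 = 0.41
Formula: NRC = (a250 + a500 + a1000 + a2000) / 4
Sum = 0.61 + 0.8 + 0.63 + 0.41 = 2.45
NRC = 2.45 / 4 = 0.6125
Rounded to nearest 0.05: 0.6

0.6


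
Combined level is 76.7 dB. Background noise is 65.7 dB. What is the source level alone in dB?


Given values:
  L_total = 76.7 dB, L_bg = 65.7 dB
Formula: L_source = 10 * log10(10^(L_total/10) - 10^(L_bg/10))
Convert to linear:
  10^(76.7/10) = 46773514.1287
  10^(65.7/10) = 3715352.291
Difference: 46773514.1287 - 3715352.291 = 43058161.8377
L_source = 10 * log10(43058161.8377) = 76.34

76.34 dB


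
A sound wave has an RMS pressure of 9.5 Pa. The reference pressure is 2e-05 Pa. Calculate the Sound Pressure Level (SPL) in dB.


Given values:
  p = 9.5 Pa
  p_ref = 2e-05 Pa
Formula: SPL = 20 * log10(p / p_ref)
Compute ratio: p / p_ref = 9.5 / 2e-05 = 475000
Compute log10: log10(475000) = 5.676694
Multiply: SPL = 20 * 5.676694 = 113.53

113.53 dB


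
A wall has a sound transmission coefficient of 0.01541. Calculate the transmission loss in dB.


Given values:
  tau = 0.01541
Formula: TL = 10 * log10(1 / tau)
Compute 1 / tau = 1 / 0.01541 = 64.8929
Compute log10(64.8929) = 1.812197
TL = 10 * 1.812197 = 18.12

18.12 dB


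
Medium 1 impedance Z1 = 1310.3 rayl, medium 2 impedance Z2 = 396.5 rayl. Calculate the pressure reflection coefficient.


Given values:
  Z1 = 1310.3 rayl, Z2 = 396.5 rayl
Formula: R = (Z2 - Z1) / (Z2 + Z1)
Numerator: Z2 - Z1 = 396.5 - 1310.3 = -913.8
Denominator: Z2 + Z1 = 396.5 + 1310.3 = 1706.8
R = -913.8 / 1706.8 = -0.5354

-0.5354


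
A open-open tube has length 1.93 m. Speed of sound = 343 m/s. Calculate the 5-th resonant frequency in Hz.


Given values:
  Tube type: open-open, L = 1.93 m, c = 343 m/s, n = 5
Formula: f_n = n * c / (2 * L)
Compute 2 * L = 2 * 1.93 = 3.86
f = 5 * 343 / 3.86
f = 444.3

444.3 Hz


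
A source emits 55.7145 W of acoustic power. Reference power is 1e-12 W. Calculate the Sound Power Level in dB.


Given values:
  W = 55.7145 W
  W_ref = 1e-12 W
Formula: SWL = 10 * log10(W / W_ref)
Compute ratio: W / W_ref = 55714500000000
Compute log10: log10(55714500000000) = 13.745968
Multiply: SWL = 10 * 13.745968 = 137.46

137.46 dB


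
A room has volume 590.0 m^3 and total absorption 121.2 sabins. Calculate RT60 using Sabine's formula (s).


Given values:
  V = 590.0 m^3
  A = 121.2 sabins
Formula: RT60 = 0.161 * V / A
Numerator: 0.161 * 590.0 = 94.99
RT60 = 94.99 / 121.2 = 0.784

0.784 s


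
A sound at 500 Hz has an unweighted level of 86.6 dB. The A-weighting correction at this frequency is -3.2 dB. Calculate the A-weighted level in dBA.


Given values:
  SPL = 86.6 dB
  A-weighting at 500 Hz = -3.2 dB
Formula: L_A = SPL + A_weight
L_A = 86.6 + (-3.2)
L_A = 83.4

83.4 dBA


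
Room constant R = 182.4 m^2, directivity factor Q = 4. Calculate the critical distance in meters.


Given values:
  R = 182.4 m^2, Q = 4
Formula: d_c = 0.141 * sqrt(Q * R)
Compute Q * R = 4 * 182.4 = 729.6
Compute sqrt(729.6) = 27.0111
d_c = 0.141 * 27.0111 = 3.809

3.809 m


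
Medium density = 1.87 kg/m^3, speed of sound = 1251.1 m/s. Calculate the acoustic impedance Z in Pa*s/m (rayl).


Given values:
  rho = 1.87 kg/m^3
  c = 1251.1 m/s
Formula: Z = rho * c
Z = 1.87 * 1251.1
Z = 2339.56

2339.56 rayl


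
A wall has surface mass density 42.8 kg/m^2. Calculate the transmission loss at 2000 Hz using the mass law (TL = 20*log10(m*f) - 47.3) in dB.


Given values:
  m = 42.8 kg/m^2, f = 2000 Hz
Formula: TL = 20 * log10(m * f) - 47.3
Compute m * f = 42.8 * 2000 = 85600.0
Compute log10(85600.0) = 4.932474
Compute 20 * 4.932474 = 98.6495
TL = 98.6495 - 47.3 = 51.35

51.35 dB


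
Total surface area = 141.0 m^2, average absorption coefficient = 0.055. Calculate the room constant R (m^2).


Given values:
  S = 141.0 m^2, alpha = 0.055
Formula: R = S * alpha / (1 - alpha)
Numerator: 141.0 * 0.055 = 7.755
Denominator: 1 - 0.055 = 0.945
R = 7.755 / 0.945 = 8.21

8.21 m^2


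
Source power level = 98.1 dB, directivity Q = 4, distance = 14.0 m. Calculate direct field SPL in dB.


Given values:
  Lw = 98.1 dB, Q = 4, r = 14.0 m
Formula: SPL = Lw + 10 * log10(Q / (4 * pi * r^2))
Compute 4 * pi * r^2 = 4 * pi * 14.0^2 = 2463.0086
Compute Q / denom = 4 / 2463.0086 = 0.00162403
Compute 10 * log10(0.00162403) = -27.8941
SPL = 98.1 + (-27.8941) = 70.21

70.21 dB


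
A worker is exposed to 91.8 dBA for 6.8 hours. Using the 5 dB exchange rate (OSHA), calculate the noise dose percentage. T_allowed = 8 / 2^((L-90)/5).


Given values:
  L = 91.8 dBA, T = 6.8 hours
Formula: T_allowed = 8 / 2^((L - 90) / 5)
Compute exponent: (91.8 - 90) / 5 = 0.36
Compute 2^(0.36) = 1.283426
T_allowed = 8 / 1.283426 = 6.233316 hours
Dose = (T / T_allowed) * 100
Dose = (6.8 / 6.233316) * 100 = 109.09

109.09 %


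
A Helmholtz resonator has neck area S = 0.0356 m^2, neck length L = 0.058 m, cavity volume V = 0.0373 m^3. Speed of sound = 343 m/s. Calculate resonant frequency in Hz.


Given values:
  S = 0.0356 m^2, L = 0.058 m, V = 0.0373 m^3, c = 343 m/s
Formula: f = (c / (2*pi)) * sqrt(S / (V * L))
Compute V * L = 0.0373 * 0.058 = 0.0021634
Compute S / (V * L) = 0.0356 / 0.0021634 = 16.4556
Compute sqrt(16.4556) = 4.05655
Compute c / (2*pi) = 343 / 6.283185 = 54.590148
f = 54.590148 * 4.05655 = 221.45

221.45 Hz


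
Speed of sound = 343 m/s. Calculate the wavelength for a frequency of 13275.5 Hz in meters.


Given values:
  c = 343 m/s, f = 13275.5 Hz
Formula: lambda = c / f
lambda = 343 / 13275.5
lambda = 0.0258

0.0258 m


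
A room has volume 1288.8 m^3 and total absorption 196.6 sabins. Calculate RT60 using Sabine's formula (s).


Given values:
  V = 1288.8 m^3
  A = 196.6 sabins
Formula: RT60 = 0.161 * V / A
Numerator: 0.161 * 1288.8 = 207.4968
RT60 = 207.4968 / 196.6 = 1.055

1.055 s


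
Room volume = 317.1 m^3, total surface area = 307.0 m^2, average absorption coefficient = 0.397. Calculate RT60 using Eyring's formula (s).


Given values:
  V = 317.1 m^3, S = 307.0 m^2, alpha = 0.397
Formula: RT60 = 0.161 * V / (-S * ln(1 - alpha))
Compute ln(1 - 0.397) = ln(0.603) = -0.505838
Denominator: -307.0 * -0.505838 = 155.2923
Numerator: 0.161 * 317.1 = 51.0531
RT60 = 51.0531 / 155.2923 = 0.329

0.329 s


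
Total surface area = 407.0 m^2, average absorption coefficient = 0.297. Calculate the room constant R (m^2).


Given values:
  S = 407.0 m^2, alpha = 0.297
Formula: R = S * alpha / (1 - alpha)
Numerator: 407.0 * 0.297 = 120.879
Denominator: 1 - 0.297 = 0.703
R = 120.879 / 0.703 = 171.95

171.95 m^2


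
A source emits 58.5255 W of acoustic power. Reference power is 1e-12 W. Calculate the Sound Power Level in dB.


Given values:
  W = 58.5255 W
  W_ref = 1e-12 W
Formula: SWL = 10 * log10(W / W_ref)
Compute ratio: W / W_ref = 58525500000000
Compute log10: log10(58525500000000) = 13.767345
Multiply: SWL = 10 * 13.767345 = 137.67

137.67 dB


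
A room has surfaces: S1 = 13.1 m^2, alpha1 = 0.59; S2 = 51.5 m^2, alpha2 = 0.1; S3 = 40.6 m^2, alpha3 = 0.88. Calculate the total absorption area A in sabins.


Given surfaces:
  Surface 1: 13.1 * 0.59 = 7.729
  Surface 2: 51.5 * 0.1 = 5.15
  Surface 3: 40.6 * 0.88 = 35.728
Formula: A = sum(Si * alpha_i)
A = 7.729 + 5.15 + 35.728
A = 48.61

48.61 sabins


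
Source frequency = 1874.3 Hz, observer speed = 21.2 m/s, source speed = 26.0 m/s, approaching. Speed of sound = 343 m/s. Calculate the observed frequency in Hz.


Given values:
  f_s = 1874.3 Hz, v_o = 21.2 m/s, v_s = 26.0 m/s
  Direction: approaching
Formula: f_o = f_s * (c + v_o) / (c - v_s)
Numerator: c + v_o = 343 + 21.2 = 364.2
Denominator: c - v_s = 343 - 26.0 = 317.0
f_o = 1874.3 * 364.2 / 317.0 = 2153.38

2153.38 Hz


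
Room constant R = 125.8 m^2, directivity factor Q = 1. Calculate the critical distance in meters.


Given values:
  R = 125.8 m^2, Q = 1
Formula: d_c = 0.141 * sqrt(Q * R)
Compute Q * R = 1 * 125.8 = 125.8
Compute sqrt(125.8) = 11.2161
d_c = 0.141 * 11.2161 = 1.581

1.581 m


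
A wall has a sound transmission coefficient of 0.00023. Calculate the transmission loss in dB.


Given values:
  tau = 0.00023
Formula: TL = 10 * log10(1 / tau)
Compute 1 / tau = 1 / 0.00023 = 4347.8261
Compute log10(4347.8261) = 3.638272
TL = 10 * 3.638272 = 36.38

36.38 dB


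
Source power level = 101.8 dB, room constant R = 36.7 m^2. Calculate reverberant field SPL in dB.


Given values:
  Lw = 101.8 dB, R = 36.7 m^2
Formula: SPL = Lw + 10 * log10(4 / R)
Compute 4 / R = 4 / 36.7 = 0.108992
Compute 10 * log10(0.108992) = -9.6261
SPL = 101.8 + (-9.6261) = 92.17

92.17 dB


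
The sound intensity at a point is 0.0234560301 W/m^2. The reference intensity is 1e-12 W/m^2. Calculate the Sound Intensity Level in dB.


Given values:
  I = 0.0234560301 W/m^2
  I_ref = 1e-12 W/m^2
Formula: SIL = 10 * log10(I / I_ref)
Compute ratio: I / I_ref = 23456030100
Compute log10: log10(23456030100) = 10.370255
Multiply: SIL = 10 * 10.370255 = 103.7

103.7 dB


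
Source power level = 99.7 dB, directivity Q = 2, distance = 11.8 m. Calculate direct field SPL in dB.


Given values:
  Lw = 99.7 dB, Q = 2, r = 11.8 m
Formula: SPL = Lw + 10 * log10(Q / (4 * pi * r^2))
Compute 4 * pi * r^2 = 4 * pi * 11.8^2 = 1749.7414
Compute Q / denom = 2 / 1749.7414 = 0.00114303
Compute 10 * log10(0.00114303) = -29.4194
SPL = 99.7 + (-29.4194) = 70.28

70.28 dB


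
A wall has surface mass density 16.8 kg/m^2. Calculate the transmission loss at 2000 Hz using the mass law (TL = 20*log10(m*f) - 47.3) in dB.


Given values:
  m = 16.8 kg/m^2, f = 2000 Hz
Formula: TL = 20 * log10(m * f) - 47.3
Compute m * f = 16.8 * 2000 = 33600.0
Compute log10(33600.0) = 4.526339
Compute 20 * 4.526339 = 90.5268
TL = 90.5268 - 47.3 = 43.23

43.23 dB


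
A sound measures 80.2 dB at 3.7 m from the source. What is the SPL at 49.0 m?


Given values:
  SPL1 = 80.2 dB, r1 = 3.7 m, r2 = 49.0 m
Formula: SPL2 = SPL1 - 20 * log10(r2 / r1)
Compute ratio: r2 / r1 = 49.0 / 3.7 = 13.2432
Compute log10: log10(13.2432) = 1.121993
Compute drop: 20 * 1.121993 = 22.4399
SPL2 = 80.2 - 22.4399 = 57.76

57.76 dB


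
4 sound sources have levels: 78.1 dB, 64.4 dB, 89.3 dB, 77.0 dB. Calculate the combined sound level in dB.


Formula: L_total = 10 * log10( sum(10^(Li/10)) )
  Source 1: 10^(78.1/10) = 64565422.9035
  Source 2: 10^(64.4/10) = 2754228.7033
  Source 3: 10^(89.3/10) = 851138038.2024
  Source 4: 10^(77.0/10) = 50118723.3627
Sum of linear values = 968576413.1719
L_total = 10 * log10(968576413.1719) = 89.86

89.86 dB


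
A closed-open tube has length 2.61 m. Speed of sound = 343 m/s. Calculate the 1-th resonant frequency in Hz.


Given values:
  Tube type: closed-open, L = 2.61 m, c = 343 m/s, n = 1
Formula: f_n = (2n - 1) * c / (4 * L)
Compute 2n - 1 = 2*1 - 1 = 1
Compute 4 * L = 4 * 2.61 = 10.44
f = 1 * 343 / 10.44
f = 32.85

32.85 Hz


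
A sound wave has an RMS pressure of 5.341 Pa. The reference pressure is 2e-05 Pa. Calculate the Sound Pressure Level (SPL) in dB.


Given values:
  p = 5.341 Pa
  p_ref = 2e-05 Pa
Formula: SPL = 20 * log10(p / p_ref)
Compute ratio: p / p_ref = 5.341 / 2e-05 = 267050
Compute log10: log10(267050) = 5.426593
Multiply: SPL = 20 * 5.426593 = 108.53

108.53 dB


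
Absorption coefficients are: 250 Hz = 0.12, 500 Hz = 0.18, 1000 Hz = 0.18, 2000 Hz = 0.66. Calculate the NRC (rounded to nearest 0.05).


Given values:
  a_250 = 0.12, a_500 = 0.18
  a_1000 = 0.18, a_2000 = 0.66
Formula: NRC = (a250 + a500 + a1000 + a2000) / 4
Sum = 0.12 + 0.18 + 0.18 + 0.66 = 1.14
NRC = 1.14 / 4 = 0.285
Rounded to nearest 0.05: 0.3

0.3


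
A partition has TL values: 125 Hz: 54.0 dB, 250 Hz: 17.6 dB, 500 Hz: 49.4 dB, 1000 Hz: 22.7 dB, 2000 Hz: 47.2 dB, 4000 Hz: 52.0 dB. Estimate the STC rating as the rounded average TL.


Given TL values at each frequency:
  125 Hz: 54.0 dB
  250 Hz: 17.6 dB
  500 Hz: 49.4 dB
  1000 Hz: 22.7 dB
  2000 Hz: 47.2 dB
  4000 Hz: 52.0 dB
Formula: STC ~ round(average of TL values)
Sum = 54.0 + 17.6 + 49.4 + 22.7 + 47.2 + 52.0 = 242.9
Average = 242.9 / 6 = 40.48
Rounded: 40

40


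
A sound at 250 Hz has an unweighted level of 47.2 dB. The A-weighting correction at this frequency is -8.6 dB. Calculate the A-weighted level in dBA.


Given values:
  SPL = 47.2 dB
  A-weighting at 250 Hz = -8.6 dB
Formula: L_A = SPL + A_weight
L_A = 47.2 + (-8.6)
L_A = 38.6

38.6 dBA


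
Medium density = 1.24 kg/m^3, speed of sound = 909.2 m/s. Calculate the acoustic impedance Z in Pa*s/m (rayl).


Given values:
  rho = 1.24 kg/m^3
  c = 909.2 m/s
Formula: Z = rho * c
Z = 1.24 * 909.2
Z = 1127.41

1127.41 rayl


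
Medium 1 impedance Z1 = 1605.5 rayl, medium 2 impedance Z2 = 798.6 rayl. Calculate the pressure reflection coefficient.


Given values:
  Z1 = 1605.5 rayl, Z2 = 798.6 rayl
Formula: R = (Z2 - Z1) / (Z2 + Z1)
Numerator: Z2 - Z1 = 798.6 - 1605.5 = -806.9
Denominator: Z2 + Z1 = 798.6 + 1605.5 = 2404.1
R = -806.9 / 2404.1 = -0.3356

-0.3356


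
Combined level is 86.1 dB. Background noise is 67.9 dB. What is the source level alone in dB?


Given values:
  L_total = 86.1 dB, L_bg = 67.9 dB
Formula: L_source = 10 * log10(10^(L_total/10) - 10^(L_bg/10))
Convert to linear:
  10^(86.1/10) = 407380277.8041
  10^(67.9/10) = 6165950.0186
Difference: 407380277.8041 - 6165950.0186 = 401214327.7855
L_source = 10 * log10(401214327.7855) = 86.03

86.03 dB


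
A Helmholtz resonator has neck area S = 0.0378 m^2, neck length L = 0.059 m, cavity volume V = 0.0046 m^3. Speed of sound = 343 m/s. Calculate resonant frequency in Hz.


Given values:
  S = 0.0378 m^2, L = 0.059 m, V = 0.0046 m^3, c = 343 m/s
Formula: f = (c / (2*pi)) * sqrt(S / (V * L))
Compute V * L = 0.0046 * 0.059 = 0.0002714
Compute S / (V * L) = 0.0378 / 0.0002714 = 139.2778
Compute sqrt(139.2778) = 11.801602
Compute c / (2*pi) = 343 / 6.283185 = 54.590148
f = 54.590148 * 11.801602 = 644.25

644.25 Hz


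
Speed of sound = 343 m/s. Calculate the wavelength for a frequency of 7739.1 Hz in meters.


Given values:
  c = 343 m/s, f = 7739.1 Hz
Formula: lambda = c / f
lambda = 343 / 7739.1
lambda = 0.0443

0.0443 m


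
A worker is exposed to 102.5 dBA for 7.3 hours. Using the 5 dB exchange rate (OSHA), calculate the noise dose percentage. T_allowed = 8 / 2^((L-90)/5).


Given values:
  L = 102.5 dBA, T = 7.3 hours
Formula: T_allowed = 8 / 2^((L - 90) / 5)
Compute exponent: (102.5 - 90) / 5 = 2.5
Compute 2^(2.5) = 5.656854
T_allowed = 8 / 5.656854 = 1.414214 hours
Dose = (T / T_allowed) * 100
Dose = (7.3 / 1.414214) * 100 = 516.19

516.19 %


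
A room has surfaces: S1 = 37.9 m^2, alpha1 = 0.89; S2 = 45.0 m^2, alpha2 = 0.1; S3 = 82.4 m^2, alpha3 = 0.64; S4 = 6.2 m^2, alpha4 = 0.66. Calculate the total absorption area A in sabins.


Given surfaces:
  Surface 1: 37.9 * 0.89 = 33.731
  Surface 2: 45.0 * 0.1 = 4.5
  Surface 3: 82.4 * 0.64 = 52.736
  Surface 4: 6.2 * 0.66 = 4.092
Formula: A = sum(Si * alpha_i)
A = 33.731 + 4.5 + 52.736 + 4.092
A = 95.06

95.06 sabins


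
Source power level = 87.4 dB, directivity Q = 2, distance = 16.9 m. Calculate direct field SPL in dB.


Given values:
  Lw = 87.4 dB, Q = 2, r = 16.9 m
Formula: SPL = Lw + 10 * log10(Q / (4 * pi * r^2))
Compute 4 * pi * r^2 = 4 * pi * 16.9^2 = 3589.0811
Compute Q / denom = 2 / 3589.0811 = 0.00055725
Compute 10 * log10(0.00055725) = -32.5395
SPL = 87.4 + (-32.5395) = 54.86

54.86 dB


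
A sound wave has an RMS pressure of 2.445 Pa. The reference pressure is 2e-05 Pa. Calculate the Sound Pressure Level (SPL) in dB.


Given values:
  p = 2.445 Pa
  p_ref = 2e-05 Pa
Formula: SPL = 20 * log10(p / p_ref)
Compute ratio: p / p_ref = 2.445 / 2e-05 = 122250
Compute log10: log10(122250) = 5.087249
Multiply: SPL = 20 * 5.087249 = 101.74

101.74 dB


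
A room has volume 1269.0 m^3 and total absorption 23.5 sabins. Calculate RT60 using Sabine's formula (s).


Given values:
  V = 1269.0 m^3
  A = 23.5 sabins
Formula: RT60 = 0.161 * V / A
Numerator: 0.161 * 1269.0 = 204.309
RT60 = 204.309 / 23.5 = 8.694

8.694 s


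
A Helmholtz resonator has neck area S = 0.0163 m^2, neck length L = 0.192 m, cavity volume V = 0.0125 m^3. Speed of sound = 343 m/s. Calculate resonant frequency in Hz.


Given values:
  S = 0.0163 m^2, L = 0.192 m, V = 0.0125 m^3, c = 343 m/s
Formula: f = (c / (2*pi)) * sqrt(S / (V * L))
Compute V * L = 0.0125 * 0.192 = 0.0024
Compute S / (V * L) = 0.0163 / 0.0024 = 6.7917
Compute sqrt(6.7917) = 2.606089
Compute c / (2*pi) = 343 / 6.283185 = 54.590148
f = 54.590148 * 2.606089 = 142.27

142.27 Hz


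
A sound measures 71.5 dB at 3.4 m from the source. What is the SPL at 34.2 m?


Given values:
  SPL1 = 71.5 dB, r1 = 3.4 m, r2 = 34.2 m
Formula: SPL2 = SPL1 - 20 * log10(r2 / r1)
Compute ratio: r2 / r1 = 34.2 / 3.4 = 10.0588
Compute log10: log10(10.0588) = 1.002546
Compute drop: 20 * 1.002546 = 20.0509
SPL2 = 71.5 - 20.0509 = 51.45

51.45 dB


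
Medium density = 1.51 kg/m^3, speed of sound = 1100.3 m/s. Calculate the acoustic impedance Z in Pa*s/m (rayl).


Given values:
  rho = 1.51 kg/m^3
  c = 1100.3 m/s
Formula: Z = rho * c
Z = 1.51 * 1100.3
Z = 1661.45

1661.45 rayl


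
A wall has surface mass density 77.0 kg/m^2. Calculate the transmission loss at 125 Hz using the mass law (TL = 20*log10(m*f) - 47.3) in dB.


Given values:
  m = 77.0 kg/m^2, f = 125 Hz
Formula: TL = 20 * log10(m * f) - 47.3
Compute m * f = 77.0 * 125 = 9625.0
Compute log10(9625.0) = 3.983401
Compute 20 * 3.983401 = 79.668
TL = 79.668 - 47.3 = 32.37

32.37 dB


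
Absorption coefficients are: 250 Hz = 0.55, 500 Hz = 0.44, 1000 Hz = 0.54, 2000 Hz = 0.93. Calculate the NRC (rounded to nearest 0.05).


Given values:
  a_250 = 0.55, a_500 = 0.44
  a_1000 = 0.54, a_2000 = 0.93
Formula: NRC = (a250 + a500 + a1000 + a2000) / 4
Sum = 0.55 + 0.44 + 0.54 + 0.93 = 2.46
NRC = 2.46 / 4 = 0.615
Rounded to nearest 0.05: 0.6

0.6


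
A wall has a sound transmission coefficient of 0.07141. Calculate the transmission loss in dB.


Given values:
  tau = 0.07141
Formula: TL = 10 * log10(1 / tau)
Compute 1 / tau = 1 / 0.07141 = 14.0036
Compute log10(14.0036) = 1.14624
TL = 10 * 1.14624 = 11.46

11.46 dB


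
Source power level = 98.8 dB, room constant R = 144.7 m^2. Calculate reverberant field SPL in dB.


Given values:
  Lw = 98.8 dB, R = 144.7 m^2
Formula: SPL = Lw + 10 * log10(4 / R)
Compute 4 / R = 4 / 144.7 = 0.027643
Compute 10 * log10(0.027643) = -15.5841
SPL = 98.8 + (-15.5841) = 83.22

83.22 dB


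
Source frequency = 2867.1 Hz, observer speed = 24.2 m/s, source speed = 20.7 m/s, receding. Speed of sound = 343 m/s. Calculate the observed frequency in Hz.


Given values:
  f_s = 2867.1 Hz, v_o = 24.2 m/s, v_s = 20.7 m/s
  Direction: receding
Formula: f_o = f_s * (c - v_o) / (c + v_s)
Numerator: c - v_o = 343 - 24.2 = 318.8
Denominator: c + v_s = 343 + 20.7 = 363.7
f_o = 2867.1 * 318.8 / 363.7 = 2513.15

2513.15 Hz


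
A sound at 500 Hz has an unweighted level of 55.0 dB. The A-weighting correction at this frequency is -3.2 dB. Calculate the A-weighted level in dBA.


Given values:
  SPL = 55.0 dB
  A-weighting at 500 Hz = -3.2 dB
Formula: L_A = SPL + A_weight
L_A = 55.0 + (-3.2)
L_A = 51.8

51.8 dBA


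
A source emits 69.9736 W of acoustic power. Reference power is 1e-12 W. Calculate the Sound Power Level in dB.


Given values:
  W = 69.9736 W
  W_ref = 1e-12 W
Formula: SWL = 10 * log10(W / W_ref)
Compute ratio: W / W_ref = 69973600000000
Compute log10: log10(69973600000000) = 13.844934
Multiply: SWL = 10 * 13.844934 = 138.45

138.45 dB


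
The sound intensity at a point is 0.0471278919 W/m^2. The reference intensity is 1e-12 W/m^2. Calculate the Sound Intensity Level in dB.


Given values:
  I = 0.0471278919 W/m^2
  I_ref = 1e-12 W/m^2
Formula: SIL = 10 * log10(I / I_ref)
Compute ratio: I / I_ref = 47127891900
Compute log10: log10(47127891900) = 10.673278
Multiply: SIL = 10 * 10.673278 = 106.73

106.73 dB


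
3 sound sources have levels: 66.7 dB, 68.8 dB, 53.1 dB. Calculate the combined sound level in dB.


Formula: L_total = 10 * log10( sum(10^(Li/10)) )
  Source 1: 10^(66.7/10) = 4677351.4129
  Source 2: 10^(68.8/10) = 7585775.7503
  Source 3: 10^(53.1/10) = 204173.7945
Sum of linear values = 12467300.9577
L_total = 10 * log10(12467300.9577) = 70.96

70.96 dB


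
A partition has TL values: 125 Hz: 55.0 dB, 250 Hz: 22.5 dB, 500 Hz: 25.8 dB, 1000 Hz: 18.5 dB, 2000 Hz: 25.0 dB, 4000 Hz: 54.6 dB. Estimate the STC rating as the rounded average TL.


Given TL values at each frequency:
  125 Hz: 55.0 dB
  250 Hz: 22.5 dB
  500 Hz: 25.8 dB
  1000 Hz: 18.5 dB
  2000 Hz: 25.0 dB
  4000 Hz: 54.6 dB
Formula: STC ~ round(average of TL values)
Sum = 55.0 + 22.5 + 25.8 + 18.5 + 25.0 + 54.6 = 201.4
Average = 201.4 / 6 = 33.57
Rounded: 34

34


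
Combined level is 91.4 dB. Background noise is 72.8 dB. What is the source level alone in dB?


Given values:
  L_total = 91.4 dB, L_bg = 72.8 dB
Formula: L_source = 10 * log10(10^(L_total/10) - 10^(L_bg/10))
Convert to linear:
  10^(91.4/10) = 1380384264.6029
  10^(72.8/10) = 19054607.1796
Difference: 1380384264.6029 - 19054607.1796 = 1361329657.4233
L_source = 10 * log10(1361329657.4233) = 91.34

91.34 dB


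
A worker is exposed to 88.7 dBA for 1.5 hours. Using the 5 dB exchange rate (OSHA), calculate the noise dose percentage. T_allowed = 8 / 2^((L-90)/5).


Given values:
  L = 88.7 dBA, T = 1.5 hours
Formula: T_allowed = 8 / 2^((L - 90) / 5)
Compute exponent: (88.7 - 90) / 5 = -0.26
Compute 2^(-0.26) = 0.835088
T_allowed = 8 / 0.835088 = 9.579829 hours
Dose = (T / T_allowed) * 100
Dose = (1.5 / 9.579829) * 100 = 15.66

15.66 %


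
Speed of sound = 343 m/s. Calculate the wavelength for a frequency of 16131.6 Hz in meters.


Given values:
  c = 343 m/s, f = 16131.6 Hz
Formula: lambda = c / f
lambda = 343 / 16131.6
lambda = 0.0213

0.0213 m


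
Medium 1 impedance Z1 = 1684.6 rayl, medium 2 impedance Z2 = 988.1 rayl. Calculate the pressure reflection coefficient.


Given values:
  Z1 = 1684.6 rayl, Z2 = 988.1 rayl
Formula: R = (Z2 - Z1) / (Z2 + Z1)
Numerator: Z2 - Z1 = 988.1 - 1684.6 = -696.5
Denominator: Z2 + Z1 = 988.1 + 1684.6 = 2672.7
R = -696.5 / 2672.7 = -0.2606

-0.2606


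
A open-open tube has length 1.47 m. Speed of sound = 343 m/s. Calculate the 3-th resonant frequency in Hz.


Given values:
  Tube type: open-open, L = 1.47 m, c = 343 m/s, n = 3
Formula: f_n = n * c / (2 * L)
Compute 2 * L = 2 * 1.47 = 2.94
f = 3 * 343 / 2.94
f = 350.0

350.0 Hz


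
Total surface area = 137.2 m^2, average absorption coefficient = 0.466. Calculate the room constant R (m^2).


Given values:
  S = 137.2 m^2, alpha = 0.466
Formula: R = S * alpha / (1 - alpha)
Numerator: 137.2 * 0.466 = 63.9352
Denominator: 1 - 0.466 = 0.534
R = 63.9352 / 0.534 = 119.73

119.73 m^2


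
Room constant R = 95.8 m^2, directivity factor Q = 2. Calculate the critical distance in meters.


Given values:
  R = 95.8 m^2, Q = 2
Formula: d_c = 0.141 * sqrt(Q * R)
Compute Q * R = 2 * 95.8 = 191.6
Compute sqrt(191.6) = 13.842
d_c = 0.141 * 13.842 = 1.952

1.952 m


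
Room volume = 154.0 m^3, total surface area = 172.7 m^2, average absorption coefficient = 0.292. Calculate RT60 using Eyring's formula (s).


Given values:
  V = 154.0 m^3, S = 172.7 m^2, alpha = 0.292
Formula: RT60 = 0.161 * V / (-S * ln(1 - alpha))
Compute ln(1 - 0.292) = ln(0.708) = -0.345311
Denominator: -172.7 * -0.345311 = 59.6352
Numerator: 0.161 * 154.0 = 24.794
RT60 = 24.794 / 59.6352 = 0.416

0.416 s


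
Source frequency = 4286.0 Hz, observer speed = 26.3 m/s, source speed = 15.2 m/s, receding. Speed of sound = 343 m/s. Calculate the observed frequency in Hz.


Given values:
  f_s = 4286.0 Hz, v_o = 26.3 m/s, v_s = 15.2 m/s
  Direction: receding
Formula: f_o = f_s * (c - v_o) / (c + v_s)
Numerator: c - v_o = 343 - 26.3 = 316.7
Denominator: c + v_s = 343 + 15.2 = 358.2
f_o = 4286.0 * 316.7 / 358.2 = 3789.44

3789.44 Hz


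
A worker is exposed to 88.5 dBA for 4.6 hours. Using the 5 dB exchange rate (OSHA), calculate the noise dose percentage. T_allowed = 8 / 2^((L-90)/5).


Given values:
  L = 88.5 dBA, T = 4.6 hours
Formula: T_allowed = 8 / 2^((L - 90) / 5)
Compute exponent: (88.5 - 90) / 5 = -0.3
Compute 2^(-0.3) = 0.812252
T_allowed = 8 / 0.812252 = 9.84916 hours
Dose = (T / T_allowed) * 100
Dose = (4.6 / 9.84916) * 100 = 46.7

46.7 %


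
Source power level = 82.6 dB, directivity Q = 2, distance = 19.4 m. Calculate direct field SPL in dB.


Given values:
  Lw = 82.6 dB, Q = 2, r = 19.4 m
Formula: SPL = Lw + 10 * log10(Q / (4 * pi * r^2))
Compute 4 * pi * r^2 = 4 * pi * 19.4^2 = 4729.4792
Compute Q / denom = 2 / 4729.4792 = 0.00042288
Compute 10 * log10(0.00042288) = -33.7378
SPL = 82.6 + (-33.7378) = 48.86

48.86 dB


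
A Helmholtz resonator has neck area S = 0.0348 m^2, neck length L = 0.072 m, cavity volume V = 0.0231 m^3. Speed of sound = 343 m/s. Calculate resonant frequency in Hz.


Given values:
  S = 0.0348 m^2, L = 0.072 m, V = 0.0231 m^3, c = 343 m/s
Formula: f = (c / (2*pi)) * sqrt(S / (V * L))
Compute V * L = 0.0231 * 0.072 = 0.0016632
Compute S / (V * L) = 0.0348 / 0.0016632 = 20.9235
Compute sqrt(20.9235) = 4.574221
Compute c / (2*pi) = 343 / 6.283185 = 54.590148
f = 54.590148 * 4.574221 = 249.71

249.71 Hz


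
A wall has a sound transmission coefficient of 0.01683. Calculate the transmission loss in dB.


Given values:
  tau = 0.01683
Formula: TL = 10 * log10(1 / tau)
Compute 1 / tau = 1 / 0.01683 = 59.4177
Compute log10(59.4177) = 1.773916
TL = 10 * 1.773916 = 17.74

17.74 dB


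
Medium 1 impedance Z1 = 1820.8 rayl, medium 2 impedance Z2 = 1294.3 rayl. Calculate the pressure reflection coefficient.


Given values:
  Z1 = 1820.8 rayl, Z2 = 1294.3 rayl
Formula: R = (Z2 - Z1) / (Z2 + Z1)
Numerator: Z2 - Z1 = 1294.3 - 1820.8 = -526.5
Denominator: Z2 + Z1 = 1294.3 + 1820.8 = 3115.1
R = -526.5 / 3115.1 = -0.169

-0.169


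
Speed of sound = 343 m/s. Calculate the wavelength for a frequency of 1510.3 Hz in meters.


Given values:
  c = 343 m/s, f = 1510.3 Hz
Formula: lambda = c / f
lambda = 343 / 1510.3
lambda = 0.2271

0.2271 m


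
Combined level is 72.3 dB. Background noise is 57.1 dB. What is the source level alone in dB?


Given values:
  L_total = 72.3 dB, L_bg = 57.1 dB
Formula: L_source = 10 * log10(10^(L_total/10) - 10^(L_bg/10))
Convert to linear:
  10^(72.3/10) = 16982436.5246
  10^(57.1/10) = 512861.384
Difference: 16982436.5246 - 512861.384 = 16469575.1406
L_source = 10 * log10(16469575.1406) = 72.17

72.17 dB


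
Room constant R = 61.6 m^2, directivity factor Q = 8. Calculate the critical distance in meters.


Given values:
  R = 61.6 m^2, Q = 8
Formula: d_c = 0.141 * sqrt(Q * R)
Compute Q * R = 8 * 61.6 = 492.8
Compute sqrt(492.8) = 22.1991
d_c = 0.141 * 22.1991 = 3.13

3.13 m


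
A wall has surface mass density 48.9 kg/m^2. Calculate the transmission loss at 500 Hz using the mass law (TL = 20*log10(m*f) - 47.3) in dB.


Given values:
  m = 48.9 kg/m^2, f = 500 Hz
Formula: TL = 20 * log10(m * f) - 47.3
Compute m * f = 48.9 * 500 = 24450.0
Compute log10(24450.0) = 4.388279
Compute 20 * 4.388279 = 87.7656
TL = 87.7656 - 47.3 = 40.47

40.47 dB


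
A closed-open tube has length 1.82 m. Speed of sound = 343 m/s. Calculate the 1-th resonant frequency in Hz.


Given values:
  Tube type: closed-open, L = 1.82 m, c = 343 m/s, n = 1
Formula: f_n = (2n - 1) * c / (4 * L)
Compute 2n - 1 = 2*1 - 1 = 1
Compute 4 * L = 4 * 1.82 = 7.28
f = 1 * 343 / 7.28
f = 47.12

47.12 Hz
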